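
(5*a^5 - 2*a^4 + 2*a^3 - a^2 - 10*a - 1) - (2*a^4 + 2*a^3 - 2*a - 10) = 5*a^5 - 4*a^4 - a^2 - 8*a + 9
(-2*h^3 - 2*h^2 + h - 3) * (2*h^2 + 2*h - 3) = -4*h^5 - 8*h^4 + 4*h^3 + 2*h^2 - 9*h + 9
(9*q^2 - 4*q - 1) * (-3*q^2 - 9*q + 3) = -27*q^4 - 69*q^3 + 66*q^2 - 3*q - 3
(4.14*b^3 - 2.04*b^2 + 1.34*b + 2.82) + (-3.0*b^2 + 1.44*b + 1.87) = 4.14*b^3 - 5.04*b^2 + 2.78*b + 4.69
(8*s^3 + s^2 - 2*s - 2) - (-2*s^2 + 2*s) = 8*s^3 + 3*s^2 - 4*s - 2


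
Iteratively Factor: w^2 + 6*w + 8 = (w + 4)*(w + 2)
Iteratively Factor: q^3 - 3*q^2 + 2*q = (q - 2)*(q^2 - q) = (q - 2)*(q - 1)*(q)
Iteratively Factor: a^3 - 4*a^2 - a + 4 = (a + 1)*(a^2 - 5*a + 4) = (a - 1)*(a + 1)*(a - 4)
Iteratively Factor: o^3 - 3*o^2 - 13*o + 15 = (o - 1)*(o^2 - 2*o - 15) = (o - 1)*(o + 3)*(o - 5)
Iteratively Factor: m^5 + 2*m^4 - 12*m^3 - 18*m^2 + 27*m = (m)*(m^4 + 2*m^3 - 12*m^2 - 18*m + 27) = m*(m + 3)*(m^3 - m^2 - 9*m + 9) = m*(m - 1)*(m + 3)*(m^2 - 9) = m*(m - 3)*(m - 1)*(m + 3)*(m + 3)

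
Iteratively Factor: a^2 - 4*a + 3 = (a - 3)*(a - 1)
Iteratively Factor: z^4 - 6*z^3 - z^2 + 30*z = (z + 2)*(z^3 - 8*z^2 + 15*z) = (z - 5)*(z + 2)*(z^2 - 3*z) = (z - 5)*(z - 3)*(z + 2)*(z)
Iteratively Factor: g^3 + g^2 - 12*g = (g - 3)*(g^2 + 4*g) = g*(g - 3)*(g + 4)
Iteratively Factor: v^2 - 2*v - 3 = (v - 3)*(v + 1)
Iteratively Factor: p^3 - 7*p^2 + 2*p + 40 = (p - 5)*(p^2 - 2*p - 8) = (p - 5)*(p - 4)*(p + 2)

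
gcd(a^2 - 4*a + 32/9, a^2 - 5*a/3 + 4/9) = a - 4/3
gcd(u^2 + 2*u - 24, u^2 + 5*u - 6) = u + 6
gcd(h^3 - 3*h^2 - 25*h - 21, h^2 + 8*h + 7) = h + 1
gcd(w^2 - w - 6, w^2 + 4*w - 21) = w - 3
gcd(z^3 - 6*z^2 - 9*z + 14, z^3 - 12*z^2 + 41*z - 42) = z - 7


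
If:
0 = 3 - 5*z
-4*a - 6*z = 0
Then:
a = -9/10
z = 3/5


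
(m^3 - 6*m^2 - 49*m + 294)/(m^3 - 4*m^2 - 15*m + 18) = (m^2 - 49)/(m^2 + 2*m - 3)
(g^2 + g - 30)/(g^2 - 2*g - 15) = (g + 6)/(g + 3)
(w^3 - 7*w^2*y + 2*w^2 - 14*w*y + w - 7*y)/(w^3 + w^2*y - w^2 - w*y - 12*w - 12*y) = (-w^3 + 7*w^2*y - 2*w^2 + 14*w*y - w + 7*y)/(-w^3 - w^2*y + w^2 + w*y + 12*w + 12*y)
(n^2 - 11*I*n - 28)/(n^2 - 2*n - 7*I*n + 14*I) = (n - 4*I)/(n - 2)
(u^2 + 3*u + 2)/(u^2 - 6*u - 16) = (u + 1)/(u - 8)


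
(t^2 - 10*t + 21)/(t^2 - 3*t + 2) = (t^2 - 10*t + 21)/(t^2 - 3*t + 2)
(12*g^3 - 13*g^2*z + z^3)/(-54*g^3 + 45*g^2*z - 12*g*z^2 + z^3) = (-4*g^2 + 3*g*z + z^2)/(18*g^2 - 9*g*z + z^2)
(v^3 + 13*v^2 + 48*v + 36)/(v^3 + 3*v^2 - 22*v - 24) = (v + 6)/(v - 4)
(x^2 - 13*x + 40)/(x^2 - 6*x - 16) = (x - 5)/(x + 2)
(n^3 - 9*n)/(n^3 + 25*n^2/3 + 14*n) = 3*(n^2 - 9)/(3*n^2 + 25*n + 42)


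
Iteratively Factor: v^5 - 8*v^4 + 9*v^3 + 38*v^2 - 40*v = (v - 5)*(v^4 - 3*v^3 - 6*v^2 + 8*v) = (v - 5)*(v - 4)*(v^3 + v^2 - 2*v) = v*(v - 5)*(v - 4)*(v^2 + v - 2) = v*(v - 5)*(v - 4)*(v + 2)*(v - 1)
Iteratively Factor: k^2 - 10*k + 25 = (k - 5)*(k - 5)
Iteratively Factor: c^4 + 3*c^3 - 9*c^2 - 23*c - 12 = (c - 3)*(c^3 + 6*c^2 + 9*c + 4) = (c - 3)*(c + 1)*(c^2 + 5*c + 4) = (c - 3)*(c + 1)^2*(c + 4)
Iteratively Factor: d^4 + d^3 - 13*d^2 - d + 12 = (d + 1)*(d^3 - 13*d + 12) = (d - 1)*(d + 1)*(d^2 + d - 12) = (d - 1)*(d + 1)*(d + 4)*(d - 3)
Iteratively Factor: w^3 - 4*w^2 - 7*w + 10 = (w + 2)*(w^2 - 6*w + 5) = (w - 1)*(w + 2)*(w - 5)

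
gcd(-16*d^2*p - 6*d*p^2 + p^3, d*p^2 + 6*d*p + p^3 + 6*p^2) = p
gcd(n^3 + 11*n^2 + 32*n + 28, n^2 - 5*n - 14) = n + 2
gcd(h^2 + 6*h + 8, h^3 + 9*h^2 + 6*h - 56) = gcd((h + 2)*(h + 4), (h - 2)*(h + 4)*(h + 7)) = h + 4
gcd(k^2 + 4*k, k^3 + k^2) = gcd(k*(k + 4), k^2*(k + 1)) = k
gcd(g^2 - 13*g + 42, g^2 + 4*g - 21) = 1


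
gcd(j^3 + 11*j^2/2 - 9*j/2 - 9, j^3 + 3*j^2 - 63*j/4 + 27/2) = j^2 + 9*j/2 - 9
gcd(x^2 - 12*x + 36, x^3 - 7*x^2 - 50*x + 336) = x - 6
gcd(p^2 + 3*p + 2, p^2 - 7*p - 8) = p + 1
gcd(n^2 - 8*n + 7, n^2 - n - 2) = 1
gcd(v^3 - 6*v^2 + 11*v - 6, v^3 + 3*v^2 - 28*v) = 1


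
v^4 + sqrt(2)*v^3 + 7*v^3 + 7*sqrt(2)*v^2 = v^2*(v + 7)*(v + sqrt(2))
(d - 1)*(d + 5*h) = d^2 + 5*d*h - d - 5*h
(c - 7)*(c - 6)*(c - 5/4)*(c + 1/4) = c^4 - 14*c^3 + 875*c^2/16 - 607*c/16 - 105/8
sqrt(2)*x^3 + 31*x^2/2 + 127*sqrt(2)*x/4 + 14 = (x + 7*sqrt(2)/2)*(x + 4*sqrt(2))*(sqrt(2)*x + 1/2)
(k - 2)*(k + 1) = k^2 - k - 2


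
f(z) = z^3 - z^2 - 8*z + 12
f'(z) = 3*z^2 - 2*z - 8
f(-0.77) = 17.11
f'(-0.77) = -4.68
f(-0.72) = 16.87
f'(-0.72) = -5.00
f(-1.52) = 18.34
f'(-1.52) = 1.97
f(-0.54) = 15.87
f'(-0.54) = -6.05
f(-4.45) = -60.32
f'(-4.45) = 60.31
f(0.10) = 11.19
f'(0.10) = -8.17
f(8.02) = 399.37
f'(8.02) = 168.92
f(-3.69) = -22.34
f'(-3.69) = 40.23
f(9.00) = 588.00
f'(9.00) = 217.00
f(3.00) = 6.00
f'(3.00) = 13.00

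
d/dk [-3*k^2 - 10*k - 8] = -6*k - 10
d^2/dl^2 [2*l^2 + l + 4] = 4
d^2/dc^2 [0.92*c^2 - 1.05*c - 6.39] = 1.84000000000000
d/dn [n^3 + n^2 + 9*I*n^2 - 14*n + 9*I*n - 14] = 3*n^2 + n*(2 + 18*I) - 14 + 9*I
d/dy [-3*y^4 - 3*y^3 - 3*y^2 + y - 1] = -12*y^3 - 9*y^2 - 6*y + 1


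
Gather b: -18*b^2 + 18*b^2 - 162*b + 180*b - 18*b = 0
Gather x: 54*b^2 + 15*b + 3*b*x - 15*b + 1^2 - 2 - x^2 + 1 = 54*b^2 + 3*b*x - x^2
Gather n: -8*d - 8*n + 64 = -8*d - 8*n + 64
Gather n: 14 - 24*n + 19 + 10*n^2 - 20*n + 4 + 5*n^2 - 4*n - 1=15*n^2 - 48*n + 36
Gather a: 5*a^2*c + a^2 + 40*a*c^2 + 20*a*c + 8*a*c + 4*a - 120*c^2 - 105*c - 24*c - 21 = a^2*(5*c + 1) + a*(40*c^2 + 28*c + 4) - 120*c^2 - 129*c - 21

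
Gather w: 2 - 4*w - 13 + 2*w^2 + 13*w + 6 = 2*w^2 + 9*w - 5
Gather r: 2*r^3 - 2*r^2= 2*r^3 - 2*r^2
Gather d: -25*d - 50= -25*d - 50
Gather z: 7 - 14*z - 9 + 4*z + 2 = -10*z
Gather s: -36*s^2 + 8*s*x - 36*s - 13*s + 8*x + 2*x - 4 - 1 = -36*s^2 + s*(8*x - 49) + 10*x - 5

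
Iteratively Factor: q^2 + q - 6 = (q + 3)*(q - 2)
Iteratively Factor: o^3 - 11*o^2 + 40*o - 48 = (o - 4)*(o^2 - 7*o + 12) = (o - 4)^2*(o - 3)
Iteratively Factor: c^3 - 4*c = (c)*(c^2 - 4) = c*(c - 2)*(c + 2)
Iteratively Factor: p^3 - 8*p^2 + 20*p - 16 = (p - 4)*(p^2 - 4*p + 4) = (p - 4)*(p - 2)*(p - 2)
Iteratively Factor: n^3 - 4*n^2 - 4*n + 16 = (n - 4)*(n^2 - 4) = (n - 4)*(n - 2)*(n + 2)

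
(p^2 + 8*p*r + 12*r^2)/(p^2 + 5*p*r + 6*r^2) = (p + 6*r)/(p + 3*r)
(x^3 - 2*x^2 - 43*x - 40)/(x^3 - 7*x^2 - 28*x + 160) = (x + 1)/(x - 4)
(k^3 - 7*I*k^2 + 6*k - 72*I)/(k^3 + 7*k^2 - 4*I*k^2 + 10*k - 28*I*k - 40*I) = (k^2 - 3*I*k + 18)/(k^2 + 7*k + 10)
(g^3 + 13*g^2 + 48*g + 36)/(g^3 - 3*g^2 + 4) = (g^2 + 12*g + 36)/(g^2 - 4*g + 4)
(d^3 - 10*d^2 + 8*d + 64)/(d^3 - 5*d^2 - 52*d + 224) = (d + 2)/(d + 7)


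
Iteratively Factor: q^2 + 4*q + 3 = (q + 3)*(q + 1)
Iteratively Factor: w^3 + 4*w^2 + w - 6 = (w + 3)*(w^2 + w - 2) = (w + 2)*(w + 3)*(w - 1)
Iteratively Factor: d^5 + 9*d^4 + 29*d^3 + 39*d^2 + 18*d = (d + 3)*(d^4 + 6*d^3 + 11*d^2 + 6*d) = (d + 1)*(d + 3)*(d^3 + 5*d^2 + 6*d) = (d + 1)*(d + 2)*(d + 3)*(d^2 + 3*d) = d*(d + 1)*(d + 2)*(d + 3)*(d + 3)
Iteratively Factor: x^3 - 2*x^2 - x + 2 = (x - 1)*(x^2 - x - 2) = (x - 1)*(x + 1)*(x - 2)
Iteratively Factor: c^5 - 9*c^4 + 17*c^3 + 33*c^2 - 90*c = (c + 2)*(c^4 - 11*c^3 + 39*c^2 - 45*c) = (c - 5)*(c + 2)*(c^3 - 6*c^2 + 9*c) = (c - 5)*(c - 3)*(c + 2)*(c^2 - 3*c) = (c - 5)*(c - 3)^2*(c + 2)*(c)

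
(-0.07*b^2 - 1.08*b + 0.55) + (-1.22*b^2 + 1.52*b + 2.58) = -1.29*b^2 + 0.44*b + 3.13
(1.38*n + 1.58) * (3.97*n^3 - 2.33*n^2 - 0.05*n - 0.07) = 5.4786*n^4 + 3.0572*n^3 - 3.7504*n^2 - 0.1756*n - 0.1106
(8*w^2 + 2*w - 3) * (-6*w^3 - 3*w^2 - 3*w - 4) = -48*w^5 - 36*w^4 - 12*w^3 - 29*w^2 + w + 12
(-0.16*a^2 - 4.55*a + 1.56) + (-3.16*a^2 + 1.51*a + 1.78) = -3.32*a^2 - 3.04*a + 3.34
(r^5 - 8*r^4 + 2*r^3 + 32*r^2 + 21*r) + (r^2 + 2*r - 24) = r^5 - 8*r^4 + 2*r^3 + 33*r^2 + 23*r - 24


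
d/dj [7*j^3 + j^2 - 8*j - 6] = 21*j^2 + 2*j - 8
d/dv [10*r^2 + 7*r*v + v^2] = 7*r + 2*v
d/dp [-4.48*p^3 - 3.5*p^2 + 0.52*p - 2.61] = -13.44*p^2 - 7.0*p + 0.52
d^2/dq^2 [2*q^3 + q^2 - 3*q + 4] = 12*q + 2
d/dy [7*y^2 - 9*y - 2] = 14*y - 9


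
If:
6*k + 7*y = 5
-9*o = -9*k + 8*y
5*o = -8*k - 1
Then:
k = 137/1059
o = -431/1059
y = 213/353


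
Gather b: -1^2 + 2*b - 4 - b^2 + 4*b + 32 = -b^2 + 6*b + 27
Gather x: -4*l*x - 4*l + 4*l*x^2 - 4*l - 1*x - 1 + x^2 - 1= -8*l + x^2*(4*l + 1) + x*(-4*l - 1) - 2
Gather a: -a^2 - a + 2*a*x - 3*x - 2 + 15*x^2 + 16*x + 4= -a^2 + a*(2*x - 1) + 15*x^2 + 13*x + 2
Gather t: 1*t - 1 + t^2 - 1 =t^2 + t - 2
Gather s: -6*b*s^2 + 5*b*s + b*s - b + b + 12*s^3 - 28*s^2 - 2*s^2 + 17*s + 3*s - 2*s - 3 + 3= 12*s^3 + s^2*(-6*b - 30) + s*(6*b + 18)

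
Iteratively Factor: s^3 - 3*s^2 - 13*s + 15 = (s - 5)*(s^2 + 2*s - 3) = (s - 5)*(s + 3)*(s - 1)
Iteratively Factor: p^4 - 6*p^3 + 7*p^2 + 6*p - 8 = (p - 4)*(p^3 - 2*p^2 - p + 2) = (p - 4)*(p - 1)*(p^2 - p - 2) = (p - 4)*(p - 1)*(p + 1)*(p - 2)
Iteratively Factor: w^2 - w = (w - 1)*(w)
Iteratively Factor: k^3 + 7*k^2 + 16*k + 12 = (k + 2)*(k^2 + 5*k + 6) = (k + 2)^2*(k + 3)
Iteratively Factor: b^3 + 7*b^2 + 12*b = (b)*(b^2 + 7*b + 12) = b*(b + 3)*(b + 4)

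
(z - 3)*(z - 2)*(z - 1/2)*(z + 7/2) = z^4 - 2*z^3 - 43*z^2/4 + 107*z/4 - 21/2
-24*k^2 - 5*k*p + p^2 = (-8*k + p)*(3*k + p)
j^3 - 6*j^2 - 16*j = j*(j - 8)*(j + 2)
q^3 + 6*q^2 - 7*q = q*(q - 1)*(q + 7)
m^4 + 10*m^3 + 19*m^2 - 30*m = m*(m - 1)*(m + 5)*(m + 6)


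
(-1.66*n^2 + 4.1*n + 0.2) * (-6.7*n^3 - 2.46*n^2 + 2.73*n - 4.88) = 11.122*n^5 - 23.3864*n^4 - 15.9578*n^3 + 18.8018*n^2 - 19.462*n - 0.976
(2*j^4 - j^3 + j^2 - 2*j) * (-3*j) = -6*j^5 + 3*j^4 - 3*j^3 + 6*j^2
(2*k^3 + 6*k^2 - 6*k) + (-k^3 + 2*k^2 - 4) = k^3 + 8*k^2 - 6*k - 4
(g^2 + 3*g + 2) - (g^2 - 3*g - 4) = 6*g + 6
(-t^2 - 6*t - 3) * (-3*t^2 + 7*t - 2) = 3*t^4 + 11*t^3 - 31*t^2 - 9*t + 6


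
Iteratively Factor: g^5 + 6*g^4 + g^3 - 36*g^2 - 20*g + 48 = (g + 3)*(g^4 + 3*g^3 - 8*g^2 - 12*g + 16) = (g - 1)*(g + 3)*(g^3 + 4*g^2 - 4*g - 16) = (g - 2)*(g - 1)*(g + 3)*(g^2 + 6*g + 8) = (g - 2)*(g - 1)*(g + 2)*(g + 3)*(g + 4)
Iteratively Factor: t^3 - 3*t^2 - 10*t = (t + 2)*(t^2 - 5*t) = t*(t + 2)*(t - 5)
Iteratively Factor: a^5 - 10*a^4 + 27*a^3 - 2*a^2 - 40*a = (a - 2)*(a^4 - 8*a^3 + 11*a^2 + 20*a) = (a - 5)*(a - 2)*(a^3 - 3*a^2 - 4*a) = (a - 5)*(a - 2)*(a + 1)*(a^2 - 4*a) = (a - 5)*(a - 4)*(a - 2)*(a + 1)*(a)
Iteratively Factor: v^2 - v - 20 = (v + 4)*(v - 5)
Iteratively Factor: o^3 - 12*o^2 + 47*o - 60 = (o - 3)*(o^2 - 9*o + 20) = (o - 4)*(o - 3)*(o - 5)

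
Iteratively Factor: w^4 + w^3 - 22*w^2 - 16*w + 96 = (w + 4)*(w^3 - 3*w^2 - 10*w + 24) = (w - 4)*(w + 4)*(w^2 + w - 6) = (w - 4)*(w + 3)*(w + 4)*(w - 2)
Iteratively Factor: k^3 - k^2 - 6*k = (k)*(k^2 - k - 6) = k*(k - 3)*(k + 2)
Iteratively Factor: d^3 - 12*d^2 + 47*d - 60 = (d - 3)*(d^2 - 9*d + 20) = (d - 4)*(d - 3)*(d - 5)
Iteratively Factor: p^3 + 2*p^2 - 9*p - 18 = (p - 3)*(p^2 + 5*p + 6) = (p - 3)*(p + 3)*(p + 2)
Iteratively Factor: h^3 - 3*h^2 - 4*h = (h - 4)*(h^2 + h) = h*(h - 4)*(h + 1)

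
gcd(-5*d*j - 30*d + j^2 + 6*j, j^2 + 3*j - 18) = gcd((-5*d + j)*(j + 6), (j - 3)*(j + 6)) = j + 6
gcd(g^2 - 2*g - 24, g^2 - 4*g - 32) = g + 4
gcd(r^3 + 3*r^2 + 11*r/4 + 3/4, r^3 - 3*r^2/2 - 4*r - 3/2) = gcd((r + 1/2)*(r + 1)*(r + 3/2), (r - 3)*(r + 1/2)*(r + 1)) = r^2 + 3*r/2 + 1/2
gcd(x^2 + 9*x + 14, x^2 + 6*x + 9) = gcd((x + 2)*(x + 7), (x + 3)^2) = 1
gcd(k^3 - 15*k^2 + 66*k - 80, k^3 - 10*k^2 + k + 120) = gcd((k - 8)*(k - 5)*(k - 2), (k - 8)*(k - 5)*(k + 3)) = k^2 - 13*k + 40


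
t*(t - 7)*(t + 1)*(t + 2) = t^4 - 4*t^3 - 19*t^2 - 14*t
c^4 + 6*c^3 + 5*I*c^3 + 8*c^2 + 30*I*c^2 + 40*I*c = c*(c + 2)*(c + 4)*(c + 5*I)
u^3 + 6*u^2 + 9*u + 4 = (u + 1)^2*(u + 4)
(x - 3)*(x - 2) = x^2 - 5*x + 6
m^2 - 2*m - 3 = (m - 3)*(m + 1)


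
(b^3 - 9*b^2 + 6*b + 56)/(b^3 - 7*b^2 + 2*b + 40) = (b - 7)/(b - 5)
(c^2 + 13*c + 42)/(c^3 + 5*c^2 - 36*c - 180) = (c + 7)/(c^2 - c - 30)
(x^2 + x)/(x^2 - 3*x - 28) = x*(x + 1)/(x^2 - 3*x - 28)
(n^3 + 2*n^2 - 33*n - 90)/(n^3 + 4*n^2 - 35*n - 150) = (n + 3)/(n + 5)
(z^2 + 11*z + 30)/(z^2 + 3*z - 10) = (z + 6)/(z - 2)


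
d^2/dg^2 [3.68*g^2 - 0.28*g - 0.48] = 7.36000000000000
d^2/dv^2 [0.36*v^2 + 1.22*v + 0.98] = 0.720000000000000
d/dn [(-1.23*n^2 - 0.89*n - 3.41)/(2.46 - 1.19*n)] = (1.4637*n^2 - 6.0516*n - 6.2473)/(1.4161*n^2 - 5.8548*n + 6.0516)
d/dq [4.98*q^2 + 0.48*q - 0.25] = 9.96*q + 0.48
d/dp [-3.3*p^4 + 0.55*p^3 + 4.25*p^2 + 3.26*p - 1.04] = -13.2*p^3 + 1.65*p^2 + 8.5*p + 3.26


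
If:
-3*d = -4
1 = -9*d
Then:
No Solution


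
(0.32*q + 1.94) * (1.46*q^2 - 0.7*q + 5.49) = 0.4672*q^3 + 2.6084*q^2 + 0.3988*q + 10.6506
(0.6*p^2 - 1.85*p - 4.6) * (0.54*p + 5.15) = 0.324*p^3 + 2.091*p^2 - 12.0115*p - 23.69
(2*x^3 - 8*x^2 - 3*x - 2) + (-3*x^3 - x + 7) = -x^3 - 8*x^2 - 4*x + 5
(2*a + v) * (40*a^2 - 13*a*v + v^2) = 80*a^3 + 14*a^2*v - 11*a*v^2 + v^3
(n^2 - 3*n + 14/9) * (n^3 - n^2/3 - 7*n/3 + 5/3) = n^5 - 10*n^4/3 + 2*n^3/9 + 220*n^2/27 - 233*n/27 + 70/27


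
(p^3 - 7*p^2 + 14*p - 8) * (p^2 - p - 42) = p^5 - 8*p^4 - 21*p^3 + 272*p^2 - 580*p + 336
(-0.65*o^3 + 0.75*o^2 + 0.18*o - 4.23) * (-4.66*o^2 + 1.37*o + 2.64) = 3.029*o^5 - 4.3855*o^4 - 1.5273*o^3 + 21.9384*o^2 - 5.3199*o - 11.1672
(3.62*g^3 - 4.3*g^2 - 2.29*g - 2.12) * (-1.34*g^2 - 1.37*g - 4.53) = -4.8508*g^5 + 0.8026*g^4 - 7.439*g^3 + 25.4571*g^2 + 13.2781*g + 9.6036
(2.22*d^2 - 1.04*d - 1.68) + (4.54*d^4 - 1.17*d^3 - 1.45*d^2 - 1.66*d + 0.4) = 4.54*d^4 - 1.17*d^3 + 0.77*d^2 - 2.7*d - 1.28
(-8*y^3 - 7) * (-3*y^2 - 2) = 24*y^5 + 16*y^3 + 21*y^2 + 14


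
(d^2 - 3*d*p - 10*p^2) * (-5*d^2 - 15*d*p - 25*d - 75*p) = -5*d^4 - 25*d^3 + 95*d^2*p^2 + 150*d*p^3 + 475*d*p^2 + 750*p^3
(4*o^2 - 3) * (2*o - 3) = 8*o^3 - 12*o^2 - 6*o + 9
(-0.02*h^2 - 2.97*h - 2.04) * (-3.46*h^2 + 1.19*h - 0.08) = 0.0692*h^4 + 10.2524*h^3 + 3.5257*h^2 - 2.19*h + 0.1632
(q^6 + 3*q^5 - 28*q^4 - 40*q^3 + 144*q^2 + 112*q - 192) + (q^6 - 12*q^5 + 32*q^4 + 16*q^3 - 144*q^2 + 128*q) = 2*q^6 - 9*q^5 + 4*q^4 - 24*q^3 + 240*q - 192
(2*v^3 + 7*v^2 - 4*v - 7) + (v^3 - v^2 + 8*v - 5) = 3*v^3 + 6*v^2 + 4*v - 12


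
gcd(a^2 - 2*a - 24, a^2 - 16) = a + 4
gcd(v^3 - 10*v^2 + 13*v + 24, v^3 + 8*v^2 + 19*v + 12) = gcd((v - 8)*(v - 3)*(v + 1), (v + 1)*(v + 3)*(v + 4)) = v + 1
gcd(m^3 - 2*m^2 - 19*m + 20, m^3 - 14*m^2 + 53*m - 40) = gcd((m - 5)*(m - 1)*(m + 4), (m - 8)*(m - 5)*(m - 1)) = m^2 - 6*m + 5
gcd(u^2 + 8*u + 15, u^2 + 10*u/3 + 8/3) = 1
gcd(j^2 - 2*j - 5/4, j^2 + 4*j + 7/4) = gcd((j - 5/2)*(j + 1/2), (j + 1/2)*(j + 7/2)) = j + 1/2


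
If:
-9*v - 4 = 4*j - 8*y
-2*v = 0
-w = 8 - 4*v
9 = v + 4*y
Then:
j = 7/2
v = 0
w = -8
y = 9/4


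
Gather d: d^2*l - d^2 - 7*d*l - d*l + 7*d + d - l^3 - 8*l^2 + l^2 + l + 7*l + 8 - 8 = d^2*(l - 1) + d*(8 - 8*l) - l^3 - 7*l^2 + 8*l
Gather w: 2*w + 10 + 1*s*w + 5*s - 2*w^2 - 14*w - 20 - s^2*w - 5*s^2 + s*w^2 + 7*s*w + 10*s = -5*s^2 + 15*s + w^2*(s - 2) + w*(-s^2 + 8*s - 12) - 10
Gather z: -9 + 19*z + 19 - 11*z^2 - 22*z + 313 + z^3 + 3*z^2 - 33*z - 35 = z^3 - 8*z^2 - 36*z + 288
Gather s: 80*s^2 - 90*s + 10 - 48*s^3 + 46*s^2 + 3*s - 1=-48*s^3 + 126*s^2 - 87*s + 9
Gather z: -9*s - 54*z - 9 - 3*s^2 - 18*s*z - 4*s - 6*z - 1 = -3*s^2 - 13*s + z*(-18*s - 60) - 10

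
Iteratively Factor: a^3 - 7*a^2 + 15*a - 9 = (a - 3)*(a^2 - 4*a + 3) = (a - 3)^2*(a - 1)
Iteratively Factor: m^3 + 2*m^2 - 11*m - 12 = (m + 1)*(m^2 + m - 12) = (m + 1)*(m + 4)*(m - 3)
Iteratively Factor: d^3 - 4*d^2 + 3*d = (d - 3)*(d^2 - d) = (d - 3)*(d - 1)*(d)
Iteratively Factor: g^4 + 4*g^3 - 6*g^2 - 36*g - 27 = (g + 1)*(g^3 + 3*g^2 - 9*g - 27) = (g + 1)*(g + 3)*(g^2 - 9) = (g - 3)*(g + 1)*(g + 3)*(g + 3)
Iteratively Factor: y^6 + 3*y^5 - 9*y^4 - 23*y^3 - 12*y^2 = (y)*(y^5 + 3*y^4 - 9*y^3 - 23*y^2 - 12*y) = y*(y + 4)*(y^4 - y^3 - 5*y^2 - 3*y) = y*(y + 1)*(y + 4)*(y^3 - 2*y^2 - 3*y) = y*(y + 1)^2*(y + 4)*(y^2 - 3*y) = y^2*(y + 1)^2*(y + 4)*(y - 3)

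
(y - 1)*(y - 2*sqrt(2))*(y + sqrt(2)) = y^3 - sqrt(2)*y^2 - y^2 - 4*y + sqrt(2)*y + 4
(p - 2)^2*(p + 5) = p^3 + p^2 - 16*p + 20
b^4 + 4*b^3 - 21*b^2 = b^2*(b - 3)*(b + 7)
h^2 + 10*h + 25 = (h + 5)^2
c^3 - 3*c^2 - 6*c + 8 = (c - 4)*(c - 1)*(c + 2)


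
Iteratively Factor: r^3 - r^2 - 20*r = (r)*(r^2 - r - 20) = r*(r + 4)*(r - 5)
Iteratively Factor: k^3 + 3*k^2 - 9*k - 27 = (k + 3)*(k^2 - 9) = (k + 3)^2*(k - 3)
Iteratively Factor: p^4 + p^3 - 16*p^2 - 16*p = (p + 4)*(p^3 - 3*p^2 - 4*p) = p*(p + 4)*(p^2 - 3*p - 4) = p*(p + 1)*(p + 4)*(p - 4)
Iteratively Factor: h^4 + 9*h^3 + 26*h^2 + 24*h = (h + 4)*(h^3 + 5*h^2 + 6*h) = (h + 3)*(h + 4)*(h^2 + 2*h) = (h + 2)*(h + 3)*(h + 4)*(h)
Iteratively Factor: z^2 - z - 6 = (z + 2)*(z - 3)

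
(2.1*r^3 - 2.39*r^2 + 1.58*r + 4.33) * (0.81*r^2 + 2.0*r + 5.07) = 1.701*r^5 + 2.2641*r^4 + 7.1468*r^3 - 5.45*r^2 + 16.6706*r + 21.9531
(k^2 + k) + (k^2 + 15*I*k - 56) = 2*k^2 + k + 15*I*k - 56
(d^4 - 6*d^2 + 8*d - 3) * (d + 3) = d^5 + 3*d^4 - 6*d^3 - 10*d^2 + 21*d - 9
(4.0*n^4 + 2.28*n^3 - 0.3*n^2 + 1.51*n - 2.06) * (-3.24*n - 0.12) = -12.96*n^5 - 7.8672*n^4 + 0.6984*n^3 - 4.8564*n^2 + 6.4932*n + 0.2472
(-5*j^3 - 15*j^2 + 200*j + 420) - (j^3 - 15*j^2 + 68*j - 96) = -6*j^3 + 132*j + 516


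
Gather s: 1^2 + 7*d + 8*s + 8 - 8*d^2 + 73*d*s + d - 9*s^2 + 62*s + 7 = -8*d^2 + 8*d - 9*s^2 + s*(73*d + 70) + 16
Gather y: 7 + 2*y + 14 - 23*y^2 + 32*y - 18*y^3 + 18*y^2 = -18*y^3 - 5*y^2 + 34*y + 21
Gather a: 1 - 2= -1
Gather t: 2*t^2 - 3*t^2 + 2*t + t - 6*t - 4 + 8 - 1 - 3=-t^2 - 3*t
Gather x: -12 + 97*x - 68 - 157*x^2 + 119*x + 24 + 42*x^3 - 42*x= 42*x^3 - 157*x^2 + 174*x - 56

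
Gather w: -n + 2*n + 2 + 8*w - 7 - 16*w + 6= n - 8*w + 1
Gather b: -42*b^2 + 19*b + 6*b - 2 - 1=-42*b^2 + 25*b - 3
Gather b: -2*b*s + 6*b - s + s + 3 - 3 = b*(6 - 2*s)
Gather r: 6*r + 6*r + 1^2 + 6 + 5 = 12*r + 12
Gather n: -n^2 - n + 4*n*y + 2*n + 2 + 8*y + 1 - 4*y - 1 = -n^2 + n*(4*y + 1) + 4*y + 2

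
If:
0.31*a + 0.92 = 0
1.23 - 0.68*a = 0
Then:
No Solution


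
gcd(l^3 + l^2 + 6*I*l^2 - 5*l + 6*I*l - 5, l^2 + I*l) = l + I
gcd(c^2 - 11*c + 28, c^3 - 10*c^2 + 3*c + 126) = c - 7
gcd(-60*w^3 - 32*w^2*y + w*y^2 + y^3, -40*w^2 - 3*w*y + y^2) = 5*w + y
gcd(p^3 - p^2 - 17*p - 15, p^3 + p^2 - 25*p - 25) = p^2 - 4*p - 5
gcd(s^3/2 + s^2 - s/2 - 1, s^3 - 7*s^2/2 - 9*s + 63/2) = 1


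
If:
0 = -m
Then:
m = 0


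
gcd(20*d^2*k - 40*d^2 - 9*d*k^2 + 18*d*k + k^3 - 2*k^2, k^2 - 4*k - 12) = 1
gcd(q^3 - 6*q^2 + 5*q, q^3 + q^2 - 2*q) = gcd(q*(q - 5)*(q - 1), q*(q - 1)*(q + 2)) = q^2 - q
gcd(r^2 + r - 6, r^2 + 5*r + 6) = r + 3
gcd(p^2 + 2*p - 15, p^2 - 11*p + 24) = p - 3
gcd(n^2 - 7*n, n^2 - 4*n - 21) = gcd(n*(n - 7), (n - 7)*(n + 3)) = n - 7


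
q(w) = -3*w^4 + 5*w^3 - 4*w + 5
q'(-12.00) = 22892.00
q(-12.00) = -70795.00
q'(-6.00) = 3128.00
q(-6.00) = -4939.00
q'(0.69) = -0.80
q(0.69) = 3.20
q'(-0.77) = 10.37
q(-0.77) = 4.74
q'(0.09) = -3.89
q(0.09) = 4.64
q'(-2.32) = 226.58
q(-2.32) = -135.07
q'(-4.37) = 1283.89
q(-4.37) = -1488.86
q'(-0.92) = 18.04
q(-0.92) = 2.64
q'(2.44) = -89.02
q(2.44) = -38.46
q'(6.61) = -2814.28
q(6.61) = -4304.41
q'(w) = -12*w^3 + 15*w^2 - 4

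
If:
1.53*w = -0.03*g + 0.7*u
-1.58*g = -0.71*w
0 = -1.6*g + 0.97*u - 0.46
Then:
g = 0.15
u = 0.71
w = 0.32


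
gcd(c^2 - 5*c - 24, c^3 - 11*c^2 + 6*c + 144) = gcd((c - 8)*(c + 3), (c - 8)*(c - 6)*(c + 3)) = c^2 - 5*c - 24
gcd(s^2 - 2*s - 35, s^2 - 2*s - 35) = s^2 - 2*s - 35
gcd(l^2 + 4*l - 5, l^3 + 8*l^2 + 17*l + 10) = l + 5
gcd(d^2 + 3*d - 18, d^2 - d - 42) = d + 6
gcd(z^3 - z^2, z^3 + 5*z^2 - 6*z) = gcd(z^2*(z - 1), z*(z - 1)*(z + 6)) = z^2 - z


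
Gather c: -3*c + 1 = 1 - 3*c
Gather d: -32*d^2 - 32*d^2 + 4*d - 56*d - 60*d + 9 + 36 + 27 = -64*d^2 - 112*d + 72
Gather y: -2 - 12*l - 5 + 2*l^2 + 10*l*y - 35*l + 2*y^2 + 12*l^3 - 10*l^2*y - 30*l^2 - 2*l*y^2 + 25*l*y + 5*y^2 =12*l^3 - 28*l^2 - 47*l + y^2*(7 - 2*l) + y*(-10*l^2 + 35*l) - 7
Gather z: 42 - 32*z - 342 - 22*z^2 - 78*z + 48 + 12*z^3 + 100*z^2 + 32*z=12*z^3 + 78*z^2 - 78*z - 252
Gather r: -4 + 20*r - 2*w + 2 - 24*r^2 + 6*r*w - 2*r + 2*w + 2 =-24*r^2 + r*(6*w + 18)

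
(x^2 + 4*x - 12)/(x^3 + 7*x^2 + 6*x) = (x - 2)/(x*(x + 1))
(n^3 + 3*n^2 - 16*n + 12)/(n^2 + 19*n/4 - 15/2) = 4*(n^2 - 3*n + 2)/(4*n - 5)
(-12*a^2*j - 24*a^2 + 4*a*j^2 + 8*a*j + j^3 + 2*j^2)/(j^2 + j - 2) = (-12*a^2 + 4*a*j + j^2)/(j - 1)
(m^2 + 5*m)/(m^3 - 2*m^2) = (m + 5)/(m*(m - 2))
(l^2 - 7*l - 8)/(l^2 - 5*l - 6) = (l - 8)/(l - 6)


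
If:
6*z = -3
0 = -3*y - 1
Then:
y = -1/3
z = -1/2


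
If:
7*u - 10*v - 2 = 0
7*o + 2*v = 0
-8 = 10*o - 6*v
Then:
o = -8/31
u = 342/217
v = 28/31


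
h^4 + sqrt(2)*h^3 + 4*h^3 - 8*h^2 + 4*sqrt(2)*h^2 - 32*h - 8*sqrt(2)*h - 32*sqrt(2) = (h + 4)*(h - 2*sqrt(2))*(h + sqrt(2))*(h + 2*sqrt(2))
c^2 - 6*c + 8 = (c - 4)*(c - 2)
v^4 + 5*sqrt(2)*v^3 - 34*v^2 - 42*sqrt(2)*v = v*(v - 3*sqrt(2))*(v + sqrt(2))*(v + 7*sqrt(2))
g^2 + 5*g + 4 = (g + 1)*(g + 4)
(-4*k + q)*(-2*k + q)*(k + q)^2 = 8*k^4 + 10*k^3*q - 3*k^2*q^2 - 4*k*q^3 + q^4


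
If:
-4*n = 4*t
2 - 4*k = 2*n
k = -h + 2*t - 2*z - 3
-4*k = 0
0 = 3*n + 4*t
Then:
No Solution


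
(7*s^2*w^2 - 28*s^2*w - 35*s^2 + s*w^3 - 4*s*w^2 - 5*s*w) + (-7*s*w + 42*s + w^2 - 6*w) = 7*s^2*w^2 - 28*s^2*w - 35*s^2 + s*w^3 - 4*s*w^2 - 12*s*w + 42*s + w^2 - 6*w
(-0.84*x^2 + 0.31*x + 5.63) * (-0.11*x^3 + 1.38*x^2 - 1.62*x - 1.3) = 0.0924*x^5 - 1.1933*x^4 + 1.1693*x^3 + 8.3592*x^2 - 9.5236*x - 7.319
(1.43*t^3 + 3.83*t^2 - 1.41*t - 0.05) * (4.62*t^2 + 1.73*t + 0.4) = 6.6066*t^5 + 20.1685*t^4 + 0.6837*t^3 - 1.1383*t^2 - 0.6505*t - 0.02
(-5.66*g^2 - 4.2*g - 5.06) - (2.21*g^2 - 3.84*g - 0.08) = -7.87*g^2 - 0.36*g - 4.98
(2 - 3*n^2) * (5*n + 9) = -15*n^3 - 27*n^2 + 10*n + 18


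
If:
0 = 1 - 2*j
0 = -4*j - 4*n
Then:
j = 1/2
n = -1/2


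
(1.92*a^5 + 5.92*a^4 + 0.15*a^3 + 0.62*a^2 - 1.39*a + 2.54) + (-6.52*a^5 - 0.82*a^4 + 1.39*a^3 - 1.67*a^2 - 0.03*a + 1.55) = -4.6*a^5 + 5.1*a^4 + 1.54*a^3 - 1.05*a^2 - 1.42*a + 4.09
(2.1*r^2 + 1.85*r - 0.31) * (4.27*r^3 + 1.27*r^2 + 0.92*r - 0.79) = 8.967*r^5 + 10.5665*r^4 + 2.9578*r^3 - 0.3507*r^2 - 1.7467*r + 0.2449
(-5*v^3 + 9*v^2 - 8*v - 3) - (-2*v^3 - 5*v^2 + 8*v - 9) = -3*v^3 + 14*v^2 - 16*v + 6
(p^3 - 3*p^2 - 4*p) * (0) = 0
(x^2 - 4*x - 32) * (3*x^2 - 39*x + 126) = 3*x^4 - 51*x^3 + 186*x^2 + 744*x - 4032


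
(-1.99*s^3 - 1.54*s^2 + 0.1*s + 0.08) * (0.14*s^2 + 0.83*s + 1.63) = -0.2786*s^5 - 1.8673*s^4 - 4.5079*s^3 - 2.416*s^2 + 0.2294*s + 0.1304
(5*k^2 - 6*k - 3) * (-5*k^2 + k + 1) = -25*k^4 + 35*k^3 + 14*k^2 - 9*k - 3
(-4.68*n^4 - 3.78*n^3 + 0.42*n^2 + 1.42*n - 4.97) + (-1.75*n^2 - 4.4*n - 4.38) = -4.68*n^4 - 3.78*n^3 - 1.33*n^2 - 2.98*n - 9.35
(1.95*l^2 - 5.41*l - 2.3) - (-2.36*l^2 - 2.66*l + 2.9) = 4.31*l^2 - 2.75*l - 5.2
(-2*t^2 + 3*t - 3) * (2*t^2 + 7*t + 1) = -4*t^4 - 8*t^3 + 13*t^2 - 18*t - 3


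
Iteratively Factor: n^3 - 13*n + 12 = (n - 1)*(n^2 + n - 12) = (n - 3)*(n - 1)*(n + 4)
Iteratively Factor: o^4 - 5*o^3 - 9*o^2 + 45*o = (o - 5)*(o^3 - 9*o) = (o - 5)*(o - 3)*(o^2 + 3*o) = (o - 5)*(o - 3)*(o + 3)*(o)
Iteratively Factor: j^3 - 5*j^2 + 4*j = (j - 1)*(j^2 - 4*j) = j*(j - 1)*(j - 4)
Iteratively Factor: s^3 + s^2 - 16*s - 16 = (s - 4)*(s^2 + 5*s + 4) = (s - 4)*(s + 4)*(s + 1)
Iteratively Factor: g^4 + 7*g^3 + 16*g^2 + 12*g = (g + 2)*(g^3 + 5*g^2 + 6*g) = (g + 2)^2*(g^2 + 3*g) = (g + 2)^2*(g + 3)*(g)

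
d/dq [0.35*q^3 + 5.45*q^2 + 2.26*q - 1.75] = 1.05*q^2 + 10.9*q + 2.26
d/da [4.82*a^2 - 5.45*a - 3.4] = 9.64*a - 5.45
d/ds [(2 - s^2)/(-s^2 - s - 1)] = (s^2 + 6*s + 2)/(s^4 + 2*s^3 + 3*s^2 + 2*s + 1)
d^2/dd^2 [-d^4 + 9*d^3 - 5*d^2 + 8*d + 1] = -12*d^2 + 54*d - 10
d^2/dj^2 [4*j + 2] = 0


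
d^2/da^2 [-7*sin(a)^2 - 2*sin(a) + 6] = 2*sin(a) - 14*cos(2*a)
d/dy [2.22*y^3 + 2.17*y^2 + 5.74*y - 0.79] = 6.66*y^2 + 4.34*y + 5.74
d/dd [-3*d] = -3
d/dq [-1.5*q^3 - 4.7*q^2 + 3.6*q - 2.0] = -4.5*q^2 - 9.4*q + 3.6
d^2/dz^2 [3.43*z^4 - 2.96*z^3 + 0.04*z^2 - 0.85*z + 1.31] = 41.16*z^2 - 17.76*z + 0.08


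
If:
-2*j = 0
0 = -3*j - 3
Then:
No Solution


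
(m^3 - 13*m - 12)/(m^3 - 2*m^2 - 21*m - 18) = (m - 4)/(m - 6)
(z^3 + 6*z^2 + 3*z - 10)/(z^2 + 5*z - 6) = (z^2 + 7*z + 10)/(z + 6)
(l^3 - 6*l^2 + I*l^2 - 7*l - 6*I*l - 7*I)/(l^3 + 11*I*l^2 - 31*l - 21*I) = (l^2 - 6*l - 7)/(l^2 + 10*I*l - 21)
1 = 1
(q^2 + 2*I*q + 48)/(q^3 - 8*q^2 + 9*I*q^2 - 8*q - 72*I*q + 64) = (q - 6*I)/(q^2 + q*(-8 + I) - 8*I)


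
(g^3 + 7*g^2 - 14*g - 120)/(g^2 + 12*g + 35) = (g^2 + 2*g - 24)/(g + 7)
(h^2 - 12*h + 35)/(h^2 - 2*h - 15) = (h - 7)/(h + 3)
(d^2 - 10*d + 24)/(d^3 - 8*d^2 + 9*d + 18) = (d - 4)/(d^2 - 2*d - 3)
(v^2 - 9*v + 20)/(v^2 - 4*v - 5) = (v - 4)/(v + 1)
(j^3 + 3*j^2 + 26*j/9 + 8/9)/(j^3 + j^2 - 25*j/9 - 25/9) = (9*j^2 + 18*j + 8)/(9*j^2 - 25)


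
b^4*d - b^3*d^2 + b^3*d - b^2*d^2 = b^2*(b - d)*(b*d + d)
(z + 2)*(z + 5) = z^2 + 7*z + 10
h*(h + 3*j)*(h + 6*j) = h^3 + 9*h^2*j + 18*h*j^2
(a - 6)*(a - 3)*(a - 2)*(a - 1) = a^4 - 12*a^3 + 47*a^2 - 72*a + 36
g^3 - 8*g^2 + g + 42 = (g - 7)*(g - 3)*(g + 2)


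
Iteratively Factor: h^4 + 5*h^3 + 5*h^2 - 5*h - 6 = (h + 2)*(h^3 + 3*h^2 - h - 3) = (h - 1)*(h + 2)*(h^2 + 4*h + 3) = (h - 1)*(h + 2)*(h + 3)*(h + 1)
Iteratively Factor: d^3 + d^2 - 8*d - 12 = (d + 2)*(d^2 - d - 6) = (d - 3)*(d + 2)*(d + 2)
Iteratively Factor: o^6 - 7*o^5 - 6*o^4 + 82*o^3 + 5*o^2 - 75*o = (o - 1)*(o^5 - 6*o^4 - 12*o^3 + 70*o^2 + 75*o) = o*(o - 1)*(o^4 - 6*o^3 - 12*o^2 + 70*o + 75) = o*(o - 5)*(o - 1)*(o^3 - o^2 - 17*o - 15) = o*(o - 5)*(o - 1)*(o + 1)*(o^2 - 2*o - 15) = o*(o - 5)^2*(o - 1)*(o + 1)*(o + 3)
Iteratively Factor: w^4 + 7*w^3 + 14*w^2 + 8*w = (w + 4)*(w^3 + 3*w^2 + 2*w) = w*(w + 4)*(w^2 + 3*w + 2) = w*(w + 2)*(w + 4)*(w + 1)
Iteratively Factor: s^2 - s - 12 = (s + 3)*(s - 4)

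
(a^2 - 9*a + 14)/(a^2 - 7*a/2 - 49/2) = 2*(a - 2)/(2*a + 7)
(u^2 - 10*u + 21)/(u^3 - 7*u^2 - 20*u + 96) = (u - 7)/(u^2 - 4*u - 32)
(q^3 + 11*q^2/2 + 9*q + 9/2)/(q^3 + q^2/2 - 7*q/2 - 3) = (q + 3)/(q - 2)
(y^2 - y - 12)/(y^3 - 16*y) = (y + 3)/(y*(y + 4))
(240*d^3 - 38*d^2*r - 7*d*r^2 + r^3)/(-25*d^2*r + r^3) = (-48*d^2 - 2*d*r + r^2)/(r*(5*d + r))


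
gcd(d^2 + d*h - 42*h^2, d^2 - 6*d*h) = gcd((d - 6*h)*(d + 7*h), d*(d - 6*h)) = d - 6*h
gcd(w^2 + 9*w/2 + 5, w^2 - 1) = 1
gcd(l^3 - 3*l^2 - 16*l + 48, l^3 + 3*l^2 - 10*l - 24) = l^2 + l - 12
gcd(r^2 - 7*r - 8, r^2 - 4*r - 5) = r + 1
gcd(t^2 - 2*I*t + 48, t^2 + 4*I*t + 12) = t + 6*I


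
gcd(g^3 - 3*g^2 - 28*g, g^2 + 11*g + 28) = g + 4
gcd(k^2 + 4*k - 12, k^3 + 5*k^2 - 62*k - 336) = k + 6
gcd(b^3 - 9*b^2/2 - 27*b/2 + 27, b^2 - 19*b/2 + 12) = b - 3/2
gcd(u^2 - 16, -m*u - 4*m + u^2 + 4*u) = u + 4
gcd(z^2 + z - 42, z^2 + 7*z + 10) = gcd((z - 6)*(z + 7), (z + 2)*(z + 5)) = 1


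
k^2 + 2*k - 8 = (k - 2)*(k + 4)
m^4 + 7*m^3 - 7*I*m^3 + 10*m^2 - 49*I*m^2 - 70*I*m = m*(m + 2)*(m + 5)*(m - 7*I)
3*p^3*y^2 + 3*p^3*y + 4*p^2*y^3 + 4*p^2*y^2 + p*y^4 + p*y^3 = y*(p + y)*(3*p + y)*(p*y + p)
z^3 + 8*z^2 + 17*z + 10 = (z + 1)*(z + 2)*(z + 5)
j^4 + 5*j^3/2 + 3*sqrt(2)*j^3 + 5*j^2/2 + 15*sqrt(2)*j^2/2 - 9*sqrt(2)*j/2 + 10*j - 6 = (j - 1/2)*(j + 3)*(j + sqrt(2))*(j + 2*sqrt(2))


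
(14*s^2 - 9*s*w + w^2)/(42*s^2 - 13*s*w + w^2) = (2*s - w)/(6*s - w)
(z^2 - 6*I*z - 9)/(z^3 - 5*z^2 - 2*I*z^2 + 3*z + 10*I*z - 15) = (z - 3*I)/(z^2 + z*(-5 + I) - 5*I)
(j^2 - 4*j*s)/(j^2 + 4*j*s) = (j - 4*s)/(j + 4*s)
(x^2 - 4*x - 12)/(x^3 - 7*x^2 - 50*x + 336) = (x + 2)/(x^2 - x - 56)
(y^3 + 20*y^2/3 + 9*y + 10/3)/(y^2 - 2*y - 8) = (3*y^3 + 20*y^2 + 27*y + 10)/(3*(y^2 - 2*y - 8))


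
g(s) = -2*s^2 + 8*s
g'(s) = 8 - 4*s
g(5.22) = -12.74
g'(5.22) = -12.88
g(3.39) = 4.14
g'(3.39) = -5.56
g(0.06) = 0.47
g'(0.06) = 7.76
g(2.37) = 7.73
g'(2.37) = -1.48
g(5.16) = -11.97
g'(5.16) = -12.64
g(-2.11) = -25.78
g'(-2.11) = 16.44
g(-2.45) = -31.60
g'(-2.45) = 17.80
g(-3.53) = -53.16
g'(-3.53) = 22.12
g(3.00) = 6.00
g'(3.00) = -4.00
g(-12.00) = -384.00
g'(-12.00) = 56.00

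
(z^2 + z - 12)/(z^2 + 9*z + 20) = (z - 3)/(z + 5)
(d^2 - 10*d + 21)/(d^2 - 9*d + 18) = (d - 7)/(d - 6)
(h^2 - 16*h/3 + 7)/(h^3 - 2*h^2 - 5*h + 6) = (h - 7/3)/(h^2 + h - 2)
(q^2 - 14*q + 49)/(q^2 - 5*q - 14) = (q - 7)/(q + 2)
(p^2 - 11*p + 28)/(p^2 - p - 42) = (p - 4)/(p + 6)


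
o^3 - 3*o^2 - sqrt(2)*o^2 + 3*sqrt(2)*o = o*(o - 3)*(o - sqrt(2))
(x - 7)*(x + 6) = x^2 - x - 42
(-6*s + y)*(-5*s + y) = 30*s^2 - 11*s*y + y^2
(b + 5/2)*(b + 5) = b^2 + 15*b/2 + 25/2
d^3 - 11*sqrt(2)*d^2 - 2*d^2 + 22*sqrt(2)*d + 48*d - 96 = (d - 2)*(d - 8*sqrt(2))*(d - 3*sqrt(2))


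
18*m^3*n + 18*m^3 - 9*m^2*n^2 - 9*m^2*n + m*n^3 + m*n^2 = (-6*m + n)*(-3*m + n)*(m*n + m)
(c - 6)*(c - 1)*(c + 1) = c^3 - 6*c^2 - c + 6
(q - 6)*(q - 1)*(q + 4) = q^3 - 3*q^2 - 22*q + 24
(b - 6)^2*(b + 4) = b^3 - 8*b^2 - 12*b + 144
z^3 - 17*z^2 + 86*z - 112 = (z - 8)*(z - 7)*(z - 2)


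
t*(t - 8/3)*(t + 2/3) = t^3 - 2*t^2 - 16*t/9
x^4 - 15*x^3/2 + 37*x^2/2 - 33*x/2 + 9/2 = (x - 3)^2*(x - 1)*(x - 1/2)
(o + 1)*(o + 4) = o^2 + 5*o + 4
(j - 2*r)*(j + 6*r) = j^2 + 4*j*r - 12*r^2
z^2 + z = z*(z + 1)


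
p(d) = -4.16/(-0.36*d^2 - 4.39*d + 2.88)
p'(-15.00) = 0.18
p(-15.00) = 0.34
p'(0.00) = -2.20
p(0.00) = -1.44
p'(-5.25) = -0.01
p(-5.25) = -0.26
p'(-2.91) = -0.06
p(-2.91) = -0.33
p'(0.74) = -63.98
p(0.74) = 7.35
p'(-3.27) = -0.05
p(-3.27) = -0.31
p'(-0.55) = -0.62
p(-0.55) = -0.80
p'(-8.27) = 0.03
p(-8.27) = -0.29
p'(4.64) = -0.05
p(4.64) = 0.16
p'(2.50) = -0.24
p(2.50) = 0.40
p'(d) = -4.16*(0.72*d + 4.39)/(-0.36*d^2 - 4.39*d + 2.88)^2 = (-2.9952*d - 18.2624)/(0.36*d^2 + 4.39*d - 2.88)^2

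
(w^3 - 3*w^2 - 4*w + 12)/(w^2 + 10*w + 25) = (w^3 - 3*w^2 - 4*w + 12)/(w^2 + 10*w + 25)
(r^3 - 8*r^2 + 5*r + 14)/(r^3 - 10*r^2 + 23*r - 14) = (r + 1)/(r - 1)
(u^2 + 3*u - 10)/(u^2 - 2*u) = (u + 5)/u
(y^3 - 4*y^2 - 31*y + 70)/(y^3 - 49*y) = (y^2 + 3*y - 10)/(y*(y + 7))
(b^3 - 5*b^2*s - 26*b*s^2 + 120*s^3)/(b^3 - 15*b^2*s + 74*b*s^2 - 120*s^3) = (-b - 5*s)/(-b + 5*s)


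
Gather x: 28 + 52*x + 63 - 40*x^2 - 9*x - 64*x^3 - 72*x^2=-64*x^3 - 112*x^2 + 43*x + 91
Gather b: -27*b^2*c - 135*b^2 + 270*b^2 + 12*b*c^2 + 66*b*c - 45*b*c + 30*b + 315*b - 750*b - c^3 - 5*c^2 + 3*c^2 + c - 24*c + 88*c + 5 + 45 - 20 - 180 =b^2*(135 - 27*c) + b*(12*c^2 + 21*c - 405) - c^3 - 2*c^2 + 65*c - 150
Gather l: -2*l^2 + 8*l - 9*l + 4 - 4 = -2*l^2 - l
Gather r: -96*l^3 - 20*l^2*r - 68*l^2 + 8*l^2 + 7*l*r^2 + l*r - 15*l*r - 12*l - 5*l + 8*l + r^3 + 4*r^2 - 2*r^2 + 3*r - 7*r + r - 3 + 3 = -96*l^3 - 60*l^2 - 9*l + r^3 + r^2*(7*l + 2) + r*(-20*l^2 - 14*l - 3)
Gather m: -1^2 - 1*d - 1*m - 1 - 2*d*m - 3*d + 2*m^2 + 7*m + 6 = -4*d + 2*m^2 + m*(6 - 2*d) + 4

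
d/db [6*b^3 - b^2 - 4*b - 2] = 18*b^2 - 2*b - 4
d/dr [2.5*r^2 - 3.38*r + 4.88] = 5.0*r - 3.38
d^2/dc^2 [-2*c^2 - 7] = -4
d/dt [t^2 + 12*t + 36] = 2*t + 12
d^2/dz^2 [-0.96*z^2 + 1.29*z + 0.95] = -1.92000000000000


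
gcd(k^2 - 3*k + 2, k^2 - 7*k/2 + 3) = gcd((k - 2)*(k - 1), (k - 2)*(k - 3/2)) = k - 2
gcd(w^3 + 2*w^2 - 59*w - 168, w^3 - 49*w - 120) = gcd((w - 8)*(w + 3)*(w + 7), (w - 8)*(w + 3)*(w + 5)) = w^2 - 5*w - 24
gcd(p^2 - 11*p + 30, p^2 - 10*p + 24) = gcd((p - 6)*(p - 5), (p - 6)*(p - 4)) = p - 6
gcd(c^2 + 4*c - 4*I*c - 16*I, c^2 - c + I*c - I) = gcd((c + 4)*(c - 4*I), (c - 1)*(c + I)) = 1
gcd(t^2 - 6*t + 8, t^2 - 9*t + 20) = t - 4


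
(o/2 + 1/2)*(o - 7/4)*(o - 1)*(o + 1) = o^4/2 - 3*o^3/8 - 11*o^2/8 + 3*o/8 + 7/8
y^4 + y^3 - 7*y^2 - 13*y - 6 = (y - 3)*(y + 1)^2*(y + 2)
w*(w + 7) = w^2 + 7*w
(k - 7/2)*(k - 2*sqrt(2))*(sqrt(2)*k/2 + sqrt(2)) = sqrt(2)*k^3/2 - 2*k^2 - 3*sqrt(2)*k^2/4 - 7*sqrt(2)*k/2 + 3*k + 14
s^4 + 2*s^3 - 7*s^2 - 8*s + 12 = (s - 2)*(s - 1)*(s + 2)*(s + 3)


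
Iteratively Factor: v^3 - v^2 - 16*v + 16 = (v - 4)*(v^2 + 3*v - 4) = (v - 4)*(v + 4)*(v - 1)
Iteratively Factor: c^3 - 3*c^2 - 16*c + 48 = (c + 4)*(c^2 - 7*c + 12) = (c - 3)*(c + 4)*(c - 4)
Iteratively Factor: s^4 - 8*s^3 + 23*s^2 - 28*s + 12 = (s - 2)*(s^3 - 6*s^2 + 11*s - 6) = (s - 2)^2*(s^2 - 4*s + 3) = (s - 3)*(s - 2)^2*(s - 1)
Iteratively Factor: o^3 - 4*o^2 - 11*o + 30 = (o - 5)*(o^2 + o - 6) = (o - 5)*(o + 3)*(o - 2)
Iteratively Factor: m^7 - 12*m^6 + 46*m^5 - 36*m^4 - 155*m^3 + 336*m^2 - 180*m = (m - 1)*(m^6 - 11*m^5 + 35*m^4 - m^3 - 156*m^2 + 180*m) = (m - 3)*(m - 1)*(m^5 - 8*m^4 + 11*m^3 + 32*m^2 - 60*m) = (m - 3)*(m - 2)*(m - 1)*(m^4 - 6*m^3 - m^2 + 30*m) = (m - 3)^2*(m - 2)*(m - 1)*(m^3 - 3*m^2 - 10*m) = m*(m - 3)^2*(m - 2)*(m - 1)*(m^2 - 3*m - 10) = m*(m - 5)*(m - 3)^2*(m - 2)*(m - 1)*(m + 2)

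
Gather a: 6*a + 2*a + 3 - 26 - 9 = 8*a - 32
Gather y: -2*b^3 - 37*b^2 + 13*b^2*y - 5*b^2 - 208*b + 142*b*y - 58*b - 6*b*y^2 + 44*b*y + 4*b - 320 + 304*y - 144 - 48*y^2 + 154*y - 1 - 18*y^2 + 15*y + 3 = -2*b^3 - 42*b^2 - 262*b + y^2*(-6*b - 66) + y*(13*b^2 + 186*b + 473) - 462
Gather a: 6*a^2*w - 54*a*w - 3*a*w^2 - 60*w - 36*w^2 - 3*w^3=6*a^2*w + a*(-3*w^2 - 54*w) - 3*w^3 - 36*w^2 - 60*w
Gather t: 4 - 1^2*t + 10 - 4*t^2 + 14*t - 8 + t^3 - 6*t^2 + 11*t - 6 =t^3 - 10*t^2 + 24*t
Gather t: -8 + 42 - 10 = 24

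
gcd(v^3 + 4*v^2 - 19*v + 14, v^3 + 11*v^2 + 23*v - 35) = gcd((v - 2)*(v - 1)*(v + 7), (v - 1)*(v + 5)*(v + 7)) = v^2 + 6*v - 7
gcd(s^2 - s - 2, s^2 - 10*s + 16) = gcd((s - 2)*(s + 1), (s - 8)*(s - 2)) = s - 2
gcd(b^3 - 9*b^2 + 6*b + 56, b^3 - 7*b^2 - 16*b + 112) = b^2 - 11*b + 28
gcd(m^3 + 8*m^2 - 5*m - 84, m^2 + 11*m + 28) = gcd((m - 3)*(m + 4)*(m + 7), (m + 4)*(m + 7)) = m^2 + 11*m + 28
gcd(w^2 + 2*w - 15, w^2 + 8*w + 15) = w + 5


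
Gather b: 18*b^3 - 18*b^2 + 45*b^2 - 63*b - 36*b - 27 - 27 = 18*b^3 + 27*b^2 - 99*b - 54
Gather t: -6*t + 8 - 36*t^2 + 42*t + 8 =-36*t^2 + 36*t + 16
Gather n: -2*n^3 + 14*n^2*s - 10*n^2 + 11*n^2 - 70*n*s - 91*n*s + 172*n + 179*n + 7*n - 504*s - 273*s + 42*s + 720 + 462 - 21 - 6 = -2*n^3 + n^2*(14*s + 1) + n*(358 - 161*s) - 735*s + 1155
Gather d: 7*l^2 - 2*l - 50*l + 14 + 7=7*l^2 - 52*l + 21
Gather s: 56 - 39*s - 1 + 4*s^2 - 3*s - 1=4*s^2 - 42*s + 54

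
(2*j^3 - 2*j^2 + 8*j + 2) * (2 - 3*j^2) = -6*j^5 + 6*j^4 - 20*j^3 - 10*j^2 + 16*j + 4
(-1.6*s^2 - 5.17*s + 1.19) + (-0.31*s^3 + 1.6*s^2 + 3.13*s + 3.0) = -0.31*s^3 - 2.04*s + 4.19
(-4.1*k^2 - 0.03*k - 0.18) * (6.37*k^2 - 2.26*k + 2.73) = -26.117*k^4 + 9.0749*k^3 - 12.2718*k^2 + 0.3249*k - 0.4914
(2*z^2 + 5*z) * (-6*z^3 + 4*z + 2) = -12*z^5 - 30*z^4 + 8*z^3 + 24*z^2 + 10*z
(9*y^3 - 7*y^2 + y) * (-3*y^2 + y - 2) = -27*y^5 + 30*y^4 - 28*y^3 + 15*y^2 - 2*y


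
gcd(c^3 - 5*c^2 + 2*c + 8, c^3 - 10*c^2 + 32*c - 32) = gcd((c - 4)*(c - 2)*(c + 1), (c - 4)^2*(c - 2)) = c^2 - 6*c + 8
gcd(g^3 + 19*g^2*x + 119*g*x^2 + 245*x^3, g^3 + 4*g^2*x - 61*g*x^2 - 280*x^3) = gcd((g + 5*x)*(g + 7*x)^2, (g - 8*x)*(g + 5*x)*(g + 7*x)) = g^2 + 12*g*x + 35*x^2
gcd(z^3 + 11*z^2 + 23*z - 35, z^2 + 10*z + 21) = z + 7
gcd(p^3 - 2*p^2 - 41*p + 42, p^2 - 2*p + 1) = p - 1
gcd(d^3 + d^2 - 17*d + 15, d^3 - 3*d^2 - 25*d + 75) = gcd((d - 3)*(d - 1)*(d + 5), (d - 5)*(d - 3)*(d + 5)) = d^2 + 2*d - 15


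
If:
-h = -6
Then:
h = 6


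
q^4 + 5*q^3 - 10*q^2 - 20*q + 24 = (q - 2)*(q - 1)*(q + 2)*(q + 6)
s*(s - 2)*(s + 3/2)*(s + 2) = s^4 + 3*s^3/2 - 4*s^2 - 6*s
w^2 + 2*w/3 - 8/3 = (w - 4/3)*(w + 2)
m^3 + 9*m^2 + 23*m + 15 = (m + 1)*(m + 3)*(m + 5)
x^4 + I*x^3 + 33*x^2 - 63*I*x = x*(x - 3*I)^2*(x + 7*I)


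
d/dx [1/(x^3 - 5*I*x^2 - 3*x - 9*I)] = (-3*x^2 + 10*I*x + 3)/(-x^3 + 5*I*x^2 + 3*x + 9*I)^2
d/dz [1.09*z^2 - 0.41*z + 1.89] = 2.18*z - 0.41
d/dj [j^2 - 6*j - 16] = 2*j - 6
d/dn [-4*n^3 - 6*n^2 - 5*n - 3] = -12*n^2 - 12*n - 5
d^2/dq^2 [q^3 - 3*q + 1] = 6*q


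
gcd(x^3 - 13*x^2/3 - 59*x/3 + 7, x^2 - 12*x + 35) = x - 7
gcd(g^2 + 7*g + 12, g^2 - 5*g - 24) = g + 3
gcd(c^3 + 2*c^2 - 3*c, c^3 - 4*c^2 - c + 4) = c - 1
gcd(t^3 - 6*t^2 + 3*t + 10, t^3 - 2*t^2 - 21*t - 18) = t + 1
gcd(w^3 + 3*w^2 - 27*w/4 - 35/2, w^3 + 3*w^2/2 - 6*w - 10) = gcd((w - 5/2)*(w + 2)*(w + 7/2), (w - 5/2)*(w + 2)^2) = w^2 - w/2 - 5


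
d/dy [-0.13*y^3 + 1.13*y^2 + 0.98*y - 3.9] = -0.39*y^2 + 2.26*y + 0.98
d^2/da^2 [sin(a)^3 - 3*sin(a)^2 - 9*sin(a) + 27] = -9*sin(a)^3 + 12*sin(a)^2 + 15*sin(a) - 6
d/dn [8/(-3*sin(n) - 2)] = 24*cos(n)/(3*sin(n) + 2)^2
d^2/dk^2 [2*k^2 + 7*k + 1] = 4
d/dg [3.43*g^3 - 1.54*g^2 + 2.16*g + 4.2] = 10.29*g^2 - 3.08*g + 2.16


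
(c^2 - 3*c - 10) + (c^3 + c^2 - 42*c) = c^3 + 2*c^2 - 45*c - 10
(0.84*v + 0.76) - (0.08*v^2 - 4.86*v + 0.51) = -0.08*v^2 + 5.7*v + 0.25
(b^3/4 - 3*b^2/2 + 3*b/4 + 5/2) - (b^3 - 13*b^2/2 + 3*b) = -3*b^3/4 + 5*b^2 - 9*b/4 + 5/2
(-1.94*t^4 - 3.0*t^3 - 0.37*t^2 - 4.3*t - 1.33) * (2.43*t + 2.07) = -4.7142*t^5 - 11.3058*t^4 - 7.1091*t^3 - 11.2149*t^2 - 12.1329*t - 2.7531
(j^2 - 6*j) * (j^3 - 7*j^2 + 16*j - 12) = j^5 - 13*j^4 + 58*j^3 - 108*j^2 + 72*j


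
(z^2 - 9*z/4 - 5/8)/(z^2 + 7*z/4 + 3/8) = (2*z - 5)/(2*z + 3)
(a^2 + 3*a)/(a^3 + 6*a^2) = (a + 3)/(a*(a + 6))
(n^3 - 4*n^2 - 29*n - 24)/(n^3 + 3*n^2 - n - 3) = (n - 8)/(n - 1)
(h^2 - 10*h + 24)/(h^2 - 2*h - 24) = (h - 4)/(h + 4)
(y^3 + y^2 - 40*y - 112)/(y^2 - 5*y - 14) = (y^2 + 8*y + 16)/(y + 2)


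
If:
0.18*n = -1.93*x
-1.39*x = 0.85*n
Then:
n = 0.00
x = 0.00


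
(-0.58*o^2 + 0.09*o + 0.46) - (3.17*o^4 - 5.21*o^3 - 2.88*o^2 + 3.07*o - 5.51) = -3.17*o^4 + 5.21*o^3 + 2.3*o^2 - 2.98*o + 5.97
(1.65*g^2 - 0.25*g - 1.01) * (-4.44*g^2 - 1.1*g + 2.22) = -7.326*g^4 - 0.705*g^3 + 8.4224*g^2 + 0.556*g - 2.2422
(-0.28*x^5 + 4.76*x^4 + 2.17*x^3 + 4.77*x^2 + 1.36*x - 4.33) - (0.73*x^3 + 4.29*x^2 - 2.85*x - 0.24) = -0.28*x^5 + 4.76*x^4 + 1.44*x^3 + 0.48*x^2 + 4.21*x - 4.09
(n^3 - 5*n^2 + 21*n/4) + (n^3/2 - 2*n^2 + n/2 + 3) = 3*n^3/2 - 7*n^2 + 23*n/4 + 3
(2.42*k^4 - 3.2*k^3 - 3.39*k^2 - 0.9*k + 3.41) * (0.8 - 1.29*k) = -3.1218*k^5 + 6.064*k^4 + 1.8131*k^3 - 1.551*k^2 - 5.1189*k + 2.728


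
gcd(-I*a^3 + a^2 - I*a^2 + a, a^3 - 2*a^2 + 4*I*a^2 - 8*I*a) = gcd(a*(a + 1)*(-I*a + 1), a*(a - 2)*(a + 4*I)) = a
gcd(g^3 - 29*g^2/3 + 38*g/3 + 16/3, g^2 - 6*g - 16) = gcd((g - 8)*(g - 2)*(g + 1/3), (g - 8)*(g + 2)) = g - 8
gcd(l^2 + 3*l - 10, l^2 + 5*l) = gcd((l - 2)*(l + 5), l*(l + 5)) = l + 5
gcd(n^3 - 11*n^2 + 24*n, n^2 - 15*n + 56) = n - 8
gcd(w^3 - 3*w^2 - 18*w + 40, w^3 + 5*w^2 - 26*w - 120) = w^2 - w - 20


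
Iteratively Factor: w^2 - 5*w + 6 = (w - 2)*(w - 3)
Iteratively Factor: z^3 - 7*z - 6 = (z + 1)*(z^2 - z - 6) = (z - 3)*(z + 1)*(z + 2)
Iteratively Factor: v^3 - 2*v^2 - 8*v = (v + 2)*(v^2 - 4*v) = v*(v + 2)*(v - 4)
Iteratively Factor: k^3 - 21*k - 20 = (k - 5)*(k^2 + 5*k + 4) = (k - 5)*(k + 1)*(k + 4)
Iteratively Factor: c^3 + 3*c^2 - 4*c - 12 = (c + 3)*(c^2 - 4) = (c - 2)*(c + 3)*(c + 2)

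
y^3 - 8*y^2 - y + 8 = (y - 8)*(y - 1)*(y + 1)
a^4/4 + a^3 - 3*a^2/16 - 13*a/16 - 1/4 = (a/4 + 1)*(a - 1)*(a + 1/2)^2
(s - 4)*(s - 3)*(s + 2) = s^3 - 5*s^2 - 2*s + 24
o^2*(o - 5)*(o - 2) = o^4 - 7*o^3 + 10*o^2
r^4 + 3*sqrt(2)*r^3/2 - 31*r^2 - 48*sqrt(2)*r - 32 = (r - 4*sqrt(2))*(r + sqrt(2)/2)*(r + sqrt(2))*(r + 4*sqrt(2))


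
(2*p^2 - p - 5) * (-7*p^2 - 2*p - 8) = -14*p^4 + 3*p^3 + 21*p^2 + 18*p + 40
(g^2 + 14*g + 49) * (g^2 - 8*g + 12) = g^4 + 6*g^3 - 51*g^2 - 224*g + 588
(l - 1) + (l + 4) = 2*l + 3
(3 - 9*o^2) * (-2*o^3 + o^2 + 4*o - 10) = 18*o^5 - 9*o^4 - 42*o^3 + 93*o^2 + 12*o - 30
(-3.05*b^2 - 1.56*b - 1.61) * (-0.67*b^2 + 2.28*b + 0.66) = 2.0435*b^4 - 5.9088*b^3 - 4.4911*b^2 - 4.7004*b - 1.0626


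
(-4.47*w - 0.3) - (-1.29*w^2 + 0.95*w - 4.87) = 1.29*w^2 - 5.42*w + 4.57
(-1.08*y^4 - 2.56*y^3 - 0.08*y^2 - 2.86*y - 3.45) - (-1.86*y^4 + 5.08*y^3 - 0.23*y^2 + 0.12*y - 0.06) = 0.78*y^4 - 7.64*y^3 + 0.15*y^2 - 2.98*y - 3.39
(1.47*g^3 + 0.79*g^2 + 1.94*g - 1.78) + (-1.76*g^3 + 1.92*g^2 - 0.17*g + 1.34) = -0.29*g^3 + 2.71*g^2 + 1.77*g - 0.44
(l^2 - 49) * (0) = 0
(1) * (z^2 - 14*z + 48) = z^2 - 14*z + 48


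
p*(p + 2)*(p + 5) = p^3 + 7*p^2 + 10*p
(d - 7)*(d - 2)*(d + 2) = d^3 - 7*d^2 - 4*d + 28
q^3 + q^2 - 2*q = q*(q - 1)*(q + 2)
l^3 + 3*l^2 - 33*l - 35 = (l - 5)*(l + 1)*(l + 7)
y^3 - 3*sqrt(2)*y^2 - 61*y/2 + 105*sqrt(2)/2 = (y - 5*sqrt(2))*(y - 3*sqrt(2)/2)*(y + 7*sqrt(2)/2)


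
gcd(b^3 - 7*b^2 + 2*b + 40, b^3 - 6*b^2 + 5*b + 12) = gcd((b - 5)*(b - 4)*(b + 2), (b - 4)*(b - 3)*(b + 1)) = b - 4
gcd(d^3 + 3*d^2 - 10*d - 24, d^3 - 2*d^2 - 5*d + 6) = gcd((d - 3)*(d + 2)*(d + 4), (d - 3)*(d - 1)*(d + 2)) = d^2 - d - 6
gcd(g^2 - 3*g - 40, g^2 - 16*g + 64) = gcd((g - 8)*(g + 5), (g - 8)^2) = g - 8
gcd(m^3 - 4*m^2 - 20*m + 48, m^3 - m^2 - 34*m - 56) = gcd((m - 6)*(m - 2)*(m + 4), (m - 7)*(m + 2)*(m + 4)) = m + 4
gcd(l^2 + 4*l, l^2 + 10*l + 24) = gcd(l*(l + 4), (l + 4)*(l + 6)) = l + 4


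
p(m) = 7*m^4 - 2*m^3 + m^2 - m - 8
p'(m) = 28*m^3 - 6*m^2 + 2*m - 1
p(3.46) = 920.90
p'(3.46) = 1093.90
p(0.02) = -8.02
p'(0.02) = -0.96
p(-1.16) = 10.30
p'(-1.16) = -55.10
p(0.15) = -8.13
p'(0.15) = -0.74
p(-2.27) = 208.68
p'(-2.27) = -363.98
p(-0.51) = -6.49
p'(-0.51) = -7.29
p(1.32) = 9.07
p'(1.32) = 55.58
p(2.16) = 126.72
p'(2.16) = 257.50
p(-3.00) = 625.00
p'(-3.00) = -817.00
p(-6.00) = 9538.00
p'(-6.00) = -6277.00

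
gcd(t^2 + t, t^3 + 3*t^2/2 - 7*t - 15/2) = t + 1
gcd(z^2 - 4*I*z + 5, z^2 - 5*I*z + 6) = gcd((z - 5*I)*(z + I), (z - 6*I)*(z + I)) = z + I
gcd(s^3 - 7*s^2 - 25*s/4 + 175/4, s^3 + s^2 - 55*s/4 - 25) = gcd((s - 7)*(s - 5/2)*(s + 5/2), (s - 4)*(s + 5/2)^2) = s + 5/2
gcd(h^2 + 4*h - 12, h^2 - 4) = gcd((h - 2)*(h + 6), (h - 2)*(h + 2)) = h - 2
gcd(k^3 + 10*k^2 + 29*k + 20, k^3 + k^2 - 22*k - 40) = k + 4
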